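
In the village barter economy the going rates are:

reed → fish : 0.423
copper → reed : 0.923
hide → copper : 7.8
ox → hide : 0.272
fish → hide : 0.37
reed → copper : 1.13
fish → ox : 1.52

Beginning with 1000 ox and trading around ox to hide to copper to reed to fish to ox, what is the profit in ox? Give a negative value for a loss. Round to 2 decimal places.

259.07

1000 ox × 0.272 = 272 hide
272 hide × 7.8 = 2121.6 copper
2121.6 copper × 0.923 = 1958.2368 reed
1958.2368 reed × 0.423 = 828.3341664 fish
828.3341664 fish × 1.52 = 1259.067932928 ox
Net change: 1259.067932928 − 1000 = 259.067932928 ox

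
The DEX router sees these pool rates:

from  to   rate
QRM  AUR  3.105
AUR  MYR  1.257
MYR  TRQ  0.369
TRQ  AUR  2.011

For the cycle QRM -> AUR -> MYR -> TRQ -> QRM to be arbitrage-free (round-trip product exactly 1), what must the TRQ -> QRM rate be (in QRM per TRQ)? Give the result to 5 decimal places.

0.69435

Known legs of the cycle: 3.105 × 1.257 × 0.369 = 1.440201465
For no arbitrage the full-cycle product must be 1, so the missing rate is 1 / 1.440201465 ≈ 0.6943473.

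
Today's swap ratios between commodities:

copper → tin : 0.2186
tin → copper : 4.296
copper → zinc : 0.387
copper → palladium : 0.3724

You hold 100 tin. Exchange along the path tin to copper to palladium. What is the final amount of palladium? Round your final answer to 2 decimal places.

159.98

100 tin × 4.296 = 429.6 copper
429.6 copper × 0.3724 = 159.98304 palladium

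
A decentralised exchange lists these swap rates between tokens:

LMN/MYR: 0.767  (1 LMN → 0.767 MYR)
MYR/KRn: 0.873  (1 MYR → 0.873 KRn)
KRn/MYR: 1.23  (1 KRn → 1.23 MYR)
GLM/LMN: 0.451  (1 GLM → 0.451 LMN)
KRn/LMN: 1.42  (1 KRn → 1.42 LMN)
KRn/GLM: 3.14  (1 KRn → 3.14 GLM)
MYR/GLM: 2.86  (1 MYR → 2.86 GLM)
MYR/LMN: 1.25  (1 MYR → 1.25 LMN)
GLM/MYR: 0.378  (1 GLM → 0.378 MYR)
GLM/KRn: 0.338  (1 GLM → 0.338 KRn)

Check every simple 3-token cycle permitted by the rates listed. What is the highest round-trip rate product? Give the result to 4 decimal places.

MYR→GLM→KRn→MYR: 2.86 × 0.338 × 1.23 = 1.18902
MYR→KRn→GLM→MYR: 0.873 × 3.14 × 0.378 = 1.03618
MYR→GLM→LMN→MYR: 2.86 × 0.451 × 0.767 = 0.98932
MYR→KRn→LMN→MYR: 0.873 × 1.42 × 0.767 = 0.95082
Maximum is MYR→GLM→KRn→MYR at 1.1890; arbitrage exists.

1.1890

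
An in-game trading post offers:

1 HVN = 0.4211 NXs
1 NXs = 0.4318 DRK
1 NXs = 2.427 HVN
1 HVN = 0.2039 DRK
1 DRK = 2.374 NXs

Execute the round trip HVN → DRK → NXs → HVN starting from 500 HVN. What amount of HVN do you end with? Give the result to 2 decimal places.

500 HVN × 0.2039 = 101.95 DRK
101.95 DRK × 2.374 = 242.0293 NXs
242.0293 NXs × 2.427 = 587.4051111 HVN

587.41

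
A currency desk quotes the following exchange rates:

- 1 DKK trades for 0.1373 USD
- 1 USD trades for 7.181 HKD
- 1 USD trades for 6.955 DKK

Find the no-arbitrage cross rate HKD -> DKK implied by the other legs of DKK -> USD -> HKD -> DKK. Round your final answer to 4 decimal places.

1.0142

Known legs of the cycle: 0.1373 × 7.181 = 0.9859513
For no arbitrage the full-cycle product must be 1, so the missing rate is 1 / 0.9859513 ≈ 1.014249.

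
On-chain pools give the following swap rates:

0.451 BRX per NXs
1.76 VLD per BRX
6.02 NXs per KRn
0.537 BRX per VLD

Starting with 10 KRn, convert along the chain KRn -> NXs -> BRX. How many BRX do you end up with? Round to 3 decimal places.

27.150

10 KRn × 6.02 = 60.2 NXs
60.2 NXs × 0.451 = 27.1502 BRX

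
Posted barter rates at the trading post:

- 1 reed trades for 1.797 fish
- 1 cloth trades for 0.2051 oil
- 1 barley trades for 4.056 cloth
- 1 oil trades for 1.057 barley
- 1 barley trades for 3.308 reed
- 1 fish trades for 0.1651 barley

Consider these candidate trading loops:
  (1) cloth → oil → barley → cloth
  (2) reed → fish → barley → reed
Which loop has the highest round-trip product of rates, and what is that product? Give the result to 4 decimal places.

(1) 0.2051 × 1.057 × 4.056 = 0.87930
(2) 1.797 × 0.1651 × 3.308 = 0.98143
Highest is cycle (2) at 0.9814 (≤1, no arbitrage).

0.9814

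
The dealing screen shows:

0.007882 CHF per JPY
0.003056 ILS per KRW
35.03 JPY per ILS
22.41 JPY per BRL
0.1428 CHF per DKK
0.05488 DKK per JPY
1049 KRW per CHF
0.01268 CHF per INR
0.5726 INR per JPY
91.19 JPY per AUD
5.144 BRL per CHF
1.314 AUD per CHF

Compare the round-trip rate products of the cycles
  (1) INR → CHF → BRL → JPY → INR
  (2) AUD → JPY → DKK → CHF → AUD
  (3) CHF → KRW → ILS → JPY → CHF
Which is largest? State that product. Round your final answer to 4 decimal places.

0.9390

(1) 0.01268 × 5.144 × 22.41 × 0.5726 = 0.83698
(2) 91.19 × 0.05488 × 0.1428 × 1.314 = 0.93904
(3) 1049 × 0.003056 × 35.03 × 0.007882 = 0.88513
Highest is cycle (2) at 0.9390 (≤1, no arbitrage).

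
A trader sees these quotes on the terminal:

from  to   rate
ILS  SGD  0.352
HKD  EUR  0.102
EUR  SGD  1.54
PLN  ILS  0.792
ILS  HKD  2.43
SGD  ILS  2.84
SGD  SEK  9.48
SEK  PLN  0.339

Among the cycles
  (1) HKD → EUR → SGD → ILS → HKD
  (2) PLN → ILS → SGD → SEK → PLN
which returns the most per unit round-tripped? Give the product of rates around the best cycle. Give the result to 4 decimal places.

1.0840

(1) 0.102 × 1.54 × 2.84 × 2.43 = 1.08404
(2) 0.792 × 0.352 × 9.48 × 0.339 = 0.89593
Highest is cycle (1) at 1.0840 (>1, arbitrage).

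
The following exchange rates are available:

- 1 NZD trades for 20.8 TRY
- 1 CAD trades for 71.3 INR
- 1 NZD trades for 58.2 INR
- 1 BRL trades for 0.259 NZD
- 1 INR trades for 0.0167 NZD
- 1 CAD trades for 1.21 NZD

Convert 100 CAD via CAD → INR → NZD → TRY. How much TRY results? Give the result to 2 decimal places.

100 CAD × 71.3 = 7130 INR
7130 INR × 0.0167 = 119.071 NZD
119.071 NZD × 20.8 = 2476.6768 TRY

2476.68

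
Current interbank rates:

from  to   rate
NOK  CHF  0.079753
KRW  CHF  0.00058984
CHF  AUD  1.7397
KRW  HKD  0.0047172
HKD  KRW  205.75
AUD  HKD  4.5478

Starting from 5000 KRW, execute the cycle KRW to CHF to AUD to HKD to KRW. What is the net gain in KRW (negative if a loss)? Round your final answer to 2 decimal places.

-199.13

5000 KRW × 0.00058984 = 2.9492 CHF
2.9492 CHF × 1.7397 = 5.13072324 AUD
5.13072324 AUD × 4.5478 = 23.333503150872 HKD
23.333503150872 HKD × 205.75 = 4800.868273291914 KRW
Net change: 4800.868273291914 − 5000 = -199.131726708086 KRW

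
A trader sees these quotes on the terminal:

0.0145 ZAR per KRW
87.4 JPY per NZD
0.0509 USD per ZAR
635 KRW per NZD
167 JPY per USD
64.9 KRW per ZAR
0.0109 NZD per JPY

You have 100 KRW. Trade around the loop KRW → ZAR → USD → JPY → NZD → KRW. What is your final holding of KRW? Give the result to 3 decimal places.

100 KRW × 0.0145 = 1.45 ZAR
1.45 ZAR × 0.0509 = 0.073805 USD
0.073805 USD × 167 = 12.325435 JPY
12.325435 JPY × 0.0109 = 0.1343472415 NZD
0.1343472415 NZD × 635 = 85.3104983525 KRW

85.310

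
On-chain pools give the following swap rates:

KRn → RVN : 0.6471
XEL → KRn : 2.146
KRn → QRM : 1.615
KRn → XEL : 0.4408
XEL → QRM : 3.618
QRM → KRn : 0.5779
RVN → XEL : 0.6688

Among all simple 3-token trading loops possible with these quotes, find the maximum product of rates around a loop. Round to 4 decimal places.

RVN→XEL→KRn→RVN: 0.6688 × 2.146 × 0.6471 = 0.92875
KRn→XEL→QRM→KRn: 0.4408 × 3.618 × 0.5779 = 0.92164
Maximum is RVN→XEL→KRn→RVN at 0.9287; no arbitrage — every cycle loses value.

0.9287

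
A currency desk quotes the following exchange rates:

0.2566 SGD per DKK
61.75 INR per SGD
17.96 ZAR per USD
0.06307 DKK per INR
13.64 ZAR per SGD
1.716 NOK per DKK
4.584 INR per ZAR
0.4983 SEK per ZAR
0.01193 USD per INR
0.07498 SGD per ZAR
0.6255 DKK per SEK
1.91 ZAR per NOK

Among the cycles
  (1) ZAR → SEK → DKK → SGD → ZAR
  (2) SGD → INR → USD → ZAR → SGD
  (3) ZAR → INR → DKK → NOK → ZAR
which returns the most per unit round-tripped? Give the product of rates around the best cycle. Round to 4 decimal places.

(1) 0.4983 × 0.6255 × 0.2566 × 13.64 = 1.09091
(2) 61.75 × 0.01193 × 17.96 × 0.07498 = 0.99204
(3) 4.584 × 0.06307 × 1.716 × 1.91 = 0.94758
Highest is cycle (1) at 1.0909 (>1, arbitrage).

1.0909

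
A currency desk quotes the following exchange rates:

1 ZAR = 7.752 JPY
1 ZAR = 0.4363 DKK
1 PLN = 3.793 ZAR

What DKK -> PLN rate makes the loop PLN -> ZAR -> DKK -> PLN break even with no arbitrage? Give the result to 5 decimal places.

Known legs of the cycle: 3.793 × 0.4363 = 1.6548859
For no arbitrage the full-cycle product must be 1, so the missing rate is 1 / 1.6548859 ≈ 0.6042713.

0.60427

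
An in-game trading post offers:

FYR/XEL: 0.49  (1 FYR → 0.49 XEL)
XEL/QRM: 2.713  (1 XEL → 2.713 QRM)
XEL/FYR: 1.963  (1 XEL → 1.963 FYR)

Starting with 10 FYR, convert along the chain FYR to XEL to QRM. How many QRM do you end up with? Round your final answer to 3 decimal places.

13.294

10 FYR × 0.49 = 4.9 XEL
4.9 XEL × 2.713 = 13.2937 QRM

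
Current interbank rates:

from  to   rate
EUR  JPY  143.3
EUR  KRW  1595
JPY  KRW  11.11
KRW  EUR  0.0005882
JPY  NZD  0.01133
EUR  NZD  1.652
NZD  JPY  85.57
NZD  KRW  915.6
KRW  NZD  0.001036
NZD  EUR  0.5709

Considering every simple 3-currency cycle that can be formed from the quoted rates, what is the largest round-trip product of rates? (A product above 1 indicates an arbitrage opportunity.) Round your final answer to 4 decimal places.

KRW→NZD→JPY→KRW: 0.001036 × 85.57 × 11.11 = 0.98491
KRW→NZD→EUR→KRW: 0.001036 × 0.5709 × 1595 = 0.94337
KRW→EUR→JPY→KRW: 0.0005882 × 143.3 × 11.11 = 0.93645
JPY→NZD→EUR→JPY: 0.01133 × 0.5709 × 143.3 = 0.92691
KRW→EUR→NZD→KRW: 0.0005882 × 1.652 × 915.6 = 0.88969
Maximum is KRW→NZD→JPY→KRW at 0.9849; no arbitrage — every cycle loses value.

0.9849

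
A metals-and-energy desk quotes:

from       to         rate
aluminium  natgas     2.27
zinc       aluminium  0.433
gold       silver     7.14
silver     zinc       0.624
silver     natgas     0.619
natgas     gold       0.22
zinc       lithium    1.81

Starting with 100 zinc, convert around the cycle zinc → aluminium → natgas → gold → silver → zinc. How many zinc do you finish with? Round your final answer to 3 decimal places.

100 zinc × 0.433 = 43.3 aluminium
43.3 aluminium × 2.27 = 98.291 natgas
98.291 natgas × 0.22 = 21.62402 gold
21.62402 gold × 7.14 = 154.3955028 silver
154.3955028 silver × 0.624 = 96.3427937472 zinc

96.343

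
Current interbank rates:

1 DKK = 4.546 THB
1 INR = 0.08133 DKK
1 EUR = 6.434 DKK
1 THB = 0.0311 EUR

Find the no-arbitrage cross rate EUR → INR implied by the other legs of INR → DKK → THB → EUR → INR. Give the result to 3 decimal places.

86.968

Known legs of the cycle: 0.08133 × 4.546 × 0.0311 = 0.011498484198
For no arbitrage the full-cycle product must be 1, so the missing rate is 1 / 0.011498484198 ≈ 86.96798.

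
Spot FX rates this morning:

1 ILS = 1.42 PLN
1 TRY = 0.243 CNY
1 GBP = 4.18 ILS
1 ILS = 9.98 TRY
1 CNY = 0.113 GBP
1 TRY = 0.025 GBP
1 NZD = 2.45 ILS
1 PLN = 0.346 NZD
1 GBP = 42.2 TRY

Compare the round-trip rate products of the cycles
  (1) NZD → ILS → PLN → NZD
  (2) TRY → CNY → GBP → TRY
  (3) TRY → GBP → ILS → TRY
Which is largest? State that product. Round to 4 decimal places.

1.2037

(1) 2.45 × 1.42 × 0.346 = 1.20373
(2) 0.243 × 0.113 × 42.2 = 1.15877
(3) 0.025 × 4.18 × 9.98 = 1.04291
Highest is cycle (1) at 1.2037 (>1, arbitrage).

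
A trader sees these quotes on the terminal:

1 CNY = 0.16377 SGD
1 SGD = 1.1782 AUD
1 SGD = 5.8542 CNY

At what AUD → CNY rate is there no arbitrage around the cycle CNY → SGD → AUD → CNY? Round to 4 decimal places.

5.1826

Known legs of the cycle: 0.16377 × 1.1782 = 0.192953814
For no arbitrage the full-cycle product must be 1, so the missing rate is 1 / 0.192953814 ≈ 5.182587.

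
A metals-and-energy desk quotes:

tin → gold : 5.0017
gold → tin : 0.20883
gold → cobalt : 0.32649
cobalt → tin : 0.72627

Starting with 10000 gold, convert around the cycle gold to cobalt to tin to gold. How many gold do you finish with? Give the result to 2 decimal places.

10000 gold × 0.32649 = 3264.9 cobalt
3264.9 cobalt × 0.72627 = 2371.198923 tin
2371.198923 tin × 5.0017 = 11860.0256531691 gold

11860.03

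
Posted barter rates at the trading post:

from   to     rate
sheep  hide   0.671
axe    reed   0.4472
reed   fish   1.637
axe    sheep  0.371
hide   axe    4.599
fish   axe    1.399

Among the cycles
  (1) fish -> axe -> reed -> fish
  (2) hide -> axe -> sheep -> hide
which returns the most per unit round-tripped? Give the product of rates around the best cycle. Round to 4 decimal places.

(1) 1.399 × 0.4472 × 1.637 = 1.02416
(2) 4.599 × 0.371 × 0.671 = 1.14488
Highest is cycle (2) at 1.1449 (>1, arbitrage).

1.1449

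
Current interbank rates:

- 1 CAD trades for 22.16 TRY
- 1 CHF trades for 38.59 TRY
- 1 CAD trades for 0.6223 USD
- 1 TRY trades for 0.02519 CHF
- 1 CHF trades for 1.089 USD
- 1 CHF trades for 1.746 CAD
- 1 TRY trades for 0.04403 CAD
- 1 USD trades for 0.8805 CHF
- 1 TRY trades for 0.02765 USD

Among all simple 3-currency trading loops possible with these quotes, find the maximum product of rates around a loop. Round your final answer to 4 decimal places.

0.9746

TRY→CHF→CAD→TRY: 0.02519 × 1.746 × 22.16 = 0.97464
USD→CHF→CAD→USD: 0.8805 × 1.746 × 0.6223 = 0.95669
TRY→USD→CHF→TRY: 0.02765 × 0.8805 × 38.59 = 0.93951
Maximum is TRY→CHF→CAD→TRY at 0.9746; no arbitrage — every cycle loses value.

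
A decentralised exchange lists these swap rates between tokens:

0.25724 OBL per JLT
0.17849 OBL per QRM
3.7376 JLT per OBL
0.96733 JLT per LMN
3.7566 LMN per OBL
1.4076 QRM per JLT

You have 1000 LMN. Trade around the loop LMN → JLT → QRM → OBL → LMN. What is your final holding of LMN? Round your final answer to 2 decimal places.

1000 LMN × 0.96733 = 967.33 JLT
967.33 JLT × 1.4076 = 1361.613708 QRM
1361.613708 QRM × 0.17849 = 243.03443074092 OBL
243.03443074092 OBL × 3.7566 = 912.983142521340072 LMN

912.98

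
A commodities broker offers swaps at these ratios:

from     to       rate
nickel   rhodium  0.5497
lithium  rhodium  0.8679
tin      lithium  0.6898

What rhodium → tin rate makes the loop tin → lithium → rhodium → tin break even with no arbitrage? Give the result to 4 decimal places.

Known legs of the cycle: 0.6898 × 0.8679 = 0.59867742
For no arbitrage the full-cycle product must be 1, so the missing rate is 1 / 0.59867742 ≈ 1.670349.

1.6703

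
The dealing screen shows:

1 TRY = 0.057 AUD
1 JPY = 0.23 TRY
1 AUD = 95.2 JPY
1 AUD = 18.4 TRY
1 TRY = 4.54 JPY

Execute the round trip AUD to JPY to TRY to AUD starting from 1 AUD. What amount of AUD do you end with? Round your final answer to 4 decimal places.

1 AUD × 95.2 = 95.2 JPY
95.2 JPY × 0.23 = 21.896 TRY
21.896 TRY × 0.057 = 1.248072 AUD

1.2481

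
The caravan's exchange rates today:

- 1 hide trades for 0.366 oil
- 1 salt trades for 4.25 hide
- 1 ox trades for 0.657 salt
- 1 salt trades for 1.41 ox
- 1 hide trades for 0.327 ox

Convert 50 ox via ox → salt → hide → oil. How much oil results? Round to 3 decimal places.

51.098

50 ox × 0.657 = 32.85 salt
32.85 salt × 4.25 = 139.6125 hide
139.6125 hide × 0.366 = 51.098175 oil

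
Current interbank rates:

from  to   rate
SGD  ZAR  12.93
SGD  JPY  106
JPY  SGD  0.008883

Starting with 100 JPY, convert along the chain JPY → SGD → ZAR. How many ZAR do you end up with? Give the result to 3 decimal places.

100 JPY × 0.008883 = 0.8883 SGD
0.8883 SGD × 12.93 = 11.485719 ZAR

11.486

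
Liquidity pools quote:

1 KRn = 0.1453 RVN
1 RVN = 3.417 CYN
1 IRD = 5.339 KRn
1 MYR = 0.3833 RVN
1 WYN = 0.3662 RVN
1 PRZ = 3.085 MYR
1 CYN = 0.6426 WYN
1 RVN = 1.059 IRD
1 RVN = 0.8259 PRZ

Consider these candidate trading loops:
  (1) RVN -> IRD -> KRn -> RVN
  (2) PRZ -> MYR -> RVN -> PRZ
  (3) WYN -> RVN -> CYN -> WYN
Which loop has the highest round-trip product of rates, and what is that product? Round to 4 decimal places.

(1) 1.059 × 5.339 × 0.1453 = 0.82153
(2) 3.085 × 0.3833 × 0.8259 = 0.97661
(3) 0.3662 × 3.417 × 0.6426 = 0.80409
Highest is cycle (2) at 0.9766 (≤1, no arbitrage).

0.9766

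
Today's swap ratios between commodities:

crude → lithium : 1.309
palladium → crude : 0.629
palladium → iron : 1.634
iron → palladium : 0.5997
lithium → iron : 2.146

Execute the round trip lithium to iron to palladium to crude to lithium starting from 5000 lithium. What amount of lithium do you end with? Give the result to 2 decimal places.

5000 lithium × 2.146 = 10730 iron
10730 iron × 0.5997 = 6434.781 palladium
6434.781 palladium × 0.629 = 4047.477249 crude
4047.477249 crude × 1.309 = 5298.147718941 lithium

5298.15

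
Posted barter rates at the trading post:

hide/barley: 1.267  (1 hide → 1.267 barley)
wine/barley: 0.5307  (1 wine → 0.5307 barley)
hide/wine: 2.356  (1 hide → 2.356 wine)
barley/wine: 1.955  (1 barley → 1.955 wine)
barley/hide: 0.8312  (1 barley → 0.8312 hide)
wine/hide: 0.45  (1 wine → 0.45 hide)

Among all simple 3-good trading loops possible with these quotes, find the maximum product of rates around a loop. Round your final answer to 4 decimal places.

wine→hide→barley→wine: 0.45 × 1.267 × 1.955 = 1.11464
wine→barley→hide→wine: 0.5307 × 0.8312 × 2.356 = 1.03927
Maximum is wine→hide→barley→wine at 1.1146; arbitrage exists.

1.1146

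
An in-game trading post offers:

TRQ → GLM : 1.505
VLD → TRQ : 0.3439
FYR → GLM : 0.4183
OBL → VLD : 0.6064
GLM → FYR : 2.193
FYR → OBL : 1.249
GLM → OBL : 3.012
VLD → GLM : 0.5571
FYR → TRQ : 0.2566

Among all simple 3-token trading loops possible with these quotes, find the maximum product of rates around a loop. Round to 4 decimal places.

1.0175

OBL→VLD→GLM→OBL: 0.6064 × 0.5571 × 3.012 = 1.01753
TRQ→GLM→FYR→TRQ: 1.505 × 2.193 × 0.2566 = 0.84690
Maximum is OBL→VLD→GLM→OBL at 1.0175; arbitrage exists.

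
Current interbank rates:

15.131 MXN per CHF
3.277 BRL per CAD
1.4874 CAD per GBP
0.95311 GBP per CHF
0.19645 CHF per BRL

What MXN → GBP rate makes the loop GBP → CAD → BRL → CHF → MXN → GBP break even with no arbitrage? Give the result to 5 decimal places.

Known legs of the cycle: 1.4874 × 3.277 × 0.19645 × 15.131 = 14.48851527364251
For no arbitrage the full-cycle product must be 1, so the missing rate is 1 / 14.48851527364251 ≈ 0.0690202.

0.06902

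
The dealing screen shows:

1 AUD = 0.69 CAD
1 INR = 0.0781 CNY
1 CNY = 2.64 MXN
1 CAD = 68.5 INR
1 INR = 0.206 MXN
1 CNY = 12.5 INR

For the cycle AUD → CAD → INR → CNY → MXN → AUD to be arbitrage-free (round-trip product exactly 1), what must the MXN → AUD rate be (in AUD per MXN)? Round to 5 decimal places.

Known legs of the cycle: 0.69 × 68.5 × 0.0781 × 2.64 = 9.74528676
For no arbitrage the full-cycle product must be 1, so the missing rate is 1 / 9.74528676 ≈ 0.1026137.

0.10261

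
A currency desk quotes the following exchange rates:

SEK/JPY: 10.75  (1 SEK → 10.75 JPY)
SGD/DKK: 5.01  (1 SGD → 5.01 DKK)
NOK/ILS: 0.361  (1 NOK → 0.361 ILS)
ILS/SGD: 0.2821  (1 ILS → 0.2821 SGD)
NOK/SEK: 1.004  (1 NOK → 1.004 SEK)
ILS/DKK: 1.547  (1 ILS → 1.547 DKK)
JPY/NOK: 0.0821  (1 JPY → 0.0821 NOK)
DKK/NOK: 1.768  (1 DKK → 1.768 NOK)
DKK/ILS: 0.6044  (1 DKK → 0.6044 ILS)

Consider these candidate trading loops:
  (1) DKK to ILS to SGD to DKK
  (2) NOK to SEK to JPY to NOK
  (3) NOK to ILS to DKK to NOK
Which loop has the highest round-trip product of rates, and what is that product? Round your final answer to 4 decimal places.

0.9874

(1) 0.6044 × 0.2821 × 5.01 = 0.85421
(2) 1.004 × 10.75 × 0.0821 = 0.88611
(3) 0.361 × 1.547 × 1.768 = 0.98737
Highest is cycle (3) at 0.9874 (≤1, no arbitrage).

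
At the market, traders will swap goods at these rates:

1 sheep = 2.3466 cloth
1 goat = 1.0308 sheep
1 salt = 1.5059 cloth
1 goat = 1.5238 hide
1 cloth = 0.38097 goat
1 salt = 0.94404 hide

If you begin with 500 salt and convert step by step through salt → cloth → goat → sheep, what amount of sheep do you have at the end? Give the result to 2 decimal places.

295.69

500 salt × 1.5059 = 752.95 cloth
752.95 cloth × 0.38097 = 286.8513615 goat
286.8513615 goat × 1.0308 = 295.6863834342 sheep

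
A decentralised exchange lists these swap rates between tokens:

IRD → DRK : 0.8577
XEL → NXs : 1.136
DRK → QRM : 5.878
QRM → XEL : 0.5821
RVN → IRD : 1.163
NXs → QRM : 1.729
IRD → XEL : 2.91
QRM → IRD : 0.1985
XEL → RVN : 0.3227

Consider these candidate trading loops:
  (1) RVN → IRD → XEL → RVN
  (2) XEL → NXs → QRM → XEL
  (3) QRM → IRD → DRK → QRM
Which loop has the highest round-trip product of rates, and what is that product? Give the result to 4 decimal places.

1.1433

(1) 1.163 × 2.91 × 0.3227 = 1.09212
(2) 1.136 × 1.729 × 0.5821 = 1.14333
(3) 0.1985 × 0.8577 × 5.878 = 1.00075
Highest is cycle (2) at 1.1433 (>1, arbitrage).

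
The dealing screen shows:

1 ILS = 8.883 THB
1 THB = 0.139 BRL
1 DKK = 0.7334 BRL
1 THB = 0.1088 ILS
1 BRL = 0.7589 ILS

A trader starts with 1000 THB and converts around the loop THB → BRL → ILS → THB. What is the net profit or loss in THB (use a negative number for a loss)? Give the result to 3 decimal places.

1000 THB × 0.139 = 139 BRL
139 BRL × 0.7589 = 105.4871 ILS
105.4871 ILS × 8.883 = 937.0419093 THB
Net change: 937.0419093 − 1000 = -62.9580907 THB

-62.958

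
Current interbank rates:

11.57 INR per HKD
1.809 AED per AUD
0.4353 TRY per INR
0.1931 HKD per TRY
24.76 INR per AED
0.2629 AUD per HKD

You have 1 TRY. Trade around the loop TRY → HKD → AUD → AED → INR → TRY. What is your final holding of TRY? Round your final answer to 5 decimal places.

1 TRY × 0.1931 = 0.1931 HKD
0.1931 HKD × 0.2629 = 0.05076599 AUD
0.05076599 AUD × 1.809 = 0.09183567591 AED
0.09183567591 AED × 24.76 = 2.2738513355316 INR
2.2738513355316 INR × 0.4353 = 0.98980748635690548 TRY

0.98981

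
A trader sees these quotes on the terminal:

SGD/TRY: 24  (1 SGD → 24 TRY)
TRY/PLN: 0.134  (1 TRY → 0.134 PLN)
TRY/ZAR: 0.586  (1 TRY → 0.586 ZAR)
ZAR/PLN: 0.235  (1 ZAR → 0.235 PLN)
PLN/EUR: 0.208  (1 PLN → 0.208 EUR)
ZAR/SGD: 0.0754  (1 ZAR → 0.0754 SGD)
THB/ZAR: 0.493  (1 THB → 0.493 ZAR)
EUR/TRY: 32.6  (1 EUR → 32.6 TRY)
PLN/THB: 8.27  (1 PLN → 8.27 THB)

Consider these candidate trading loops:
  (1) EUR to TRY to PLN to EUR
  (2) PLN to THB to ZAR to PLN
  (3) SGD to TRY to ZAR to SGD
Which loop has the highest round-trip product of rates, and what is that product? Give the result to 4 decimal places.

1.0604

(1) 32.6 × 0.134 × 0.208 = 0.90863
(2) 8.27 × 0.493 × 0.235 = 0.95812
(3) 24 × 0.586 × 0.0754 = 1.06043
Highest is cycle (3) at 1.0604 (>1, arbitrage).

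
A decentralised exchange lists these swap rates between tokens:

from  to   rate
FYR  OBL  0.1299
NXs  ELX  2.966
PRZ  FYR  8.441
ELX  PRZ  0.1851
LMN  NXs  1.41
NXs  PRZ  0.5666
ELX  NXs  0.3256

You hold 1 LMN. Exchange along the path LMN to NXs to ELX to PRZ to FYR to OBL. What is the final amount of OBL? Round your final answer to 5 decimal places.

1 LMN × 1.41 = 1.41 NXs
1.41 NXs × 2.966 = 4.18206 ELX
4.18206 ELX × 0.1851 = 0.774099306 PRZ
0.774099306 PRZ × 8.441 = 6.534172241946 FYR
6.534172241946 FYR × 0.1299 = 0.8487889742287854 OBL

0.84879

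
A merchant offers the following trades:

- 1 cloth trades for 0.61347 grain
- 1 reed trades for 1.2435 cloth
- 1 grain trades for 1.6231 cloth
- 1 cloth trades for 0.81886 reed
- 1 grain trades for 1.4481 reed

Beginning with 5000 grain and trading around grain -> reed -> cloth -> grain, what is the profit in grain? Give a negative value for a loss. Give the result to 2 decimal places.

523.42

5000 grain × 1.4481 = 7240.5 reed
7240.5 reed × 1.2435 = 9003.56175 cloth
9003.56175 cloth × 0.61347 = 5523.4150267725 grain
Net change: 5523.4150267725 − 5000 = 523.4150267725 grain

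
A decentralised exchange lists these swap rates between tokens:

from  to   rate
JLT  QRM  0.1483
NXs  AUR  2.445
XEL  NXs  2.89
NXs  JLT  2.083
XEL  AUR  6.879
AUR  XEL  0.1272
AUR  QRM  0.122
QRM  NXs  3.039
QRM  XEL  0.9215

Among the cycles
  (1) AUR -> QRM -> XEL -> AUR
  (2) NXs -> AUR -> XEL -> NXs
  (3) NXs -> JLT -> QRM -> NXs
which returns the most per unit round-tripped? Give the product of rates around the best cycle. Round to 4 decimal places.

(1) 0.122 × 0.9215 × 6.879 = 0.77336
(2) 2.445 × 0.1272 × 2.89 = 0.89880
(3) 2.083 × 0.1483 × 3.039 = 0.93877
Highest is cycle (3) at 0.9388 (≤1, no arbitrage).

0.9388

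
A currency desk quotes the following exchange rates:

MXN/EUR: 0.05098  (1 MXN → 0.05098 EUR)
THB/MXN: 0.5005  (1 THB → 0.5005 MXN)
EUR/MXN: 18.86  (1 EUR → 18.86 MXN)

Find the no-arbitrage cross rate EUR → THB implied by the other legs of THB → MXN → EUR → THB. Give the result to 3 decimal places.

Known legs of the cycle: 0.5005 × 0.05098 = 0.02551549
For no arbitrage the full-cycle product must be 1, so the missing rate is 1 / 0.02551549 ≈ 39.19188.

39.192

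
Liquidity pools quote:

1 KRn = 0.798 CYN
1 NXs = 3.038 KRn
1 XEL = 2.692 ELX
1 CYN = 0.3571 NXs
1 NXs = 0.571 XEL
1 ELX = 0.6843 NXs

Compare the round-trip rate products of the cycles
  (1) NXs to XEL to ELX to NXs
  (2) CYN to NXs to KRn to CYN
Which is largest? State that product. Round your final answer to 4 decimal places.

1.0519

(1) 0.571 × 2.692 × 0.6843 = 1.05186
(2) 0.3571 × 3.038 × 0.798 = 0.86573
Highest is cycle (1) at 1.0519 (>1, arbitrage).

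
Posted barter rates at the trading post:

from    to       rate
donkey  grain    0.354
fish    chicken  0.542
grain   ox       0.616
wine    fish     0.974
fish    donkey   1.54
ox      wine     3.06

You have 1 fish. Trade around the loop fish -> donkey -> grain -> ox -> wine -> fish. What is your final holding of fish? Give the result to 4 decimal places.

1 fish × 1.54 = 1.54 donkey
1.54 donkey × 0.354 = 0.54516 grain
0.54516 grain × 0.616 = 0.33581856 ox
0.33581856 ox × 3.06 = 1.0276047936 wine
1.0276047936 wine × 0.974 = 1.0008870689664 fish

1.0009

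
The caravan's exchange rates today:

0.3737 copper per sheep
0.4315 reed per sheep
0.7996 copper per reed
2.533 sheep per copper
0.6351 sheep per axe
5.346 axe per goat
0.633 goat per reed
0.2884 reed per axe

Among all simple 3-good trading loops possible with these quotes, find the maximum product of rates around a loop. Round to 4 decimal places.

reed→goat→axe→reed: 0.633 × 5.346 × 0.2884 = 0.97595
sheep→reed→copper→sheep: 0.4315 × 0.7996 × 2.533 = 0.87395
Maximum is reed→goat→axe→reed at 0.9760; no arbitrage — every cycle loses value.

0.9760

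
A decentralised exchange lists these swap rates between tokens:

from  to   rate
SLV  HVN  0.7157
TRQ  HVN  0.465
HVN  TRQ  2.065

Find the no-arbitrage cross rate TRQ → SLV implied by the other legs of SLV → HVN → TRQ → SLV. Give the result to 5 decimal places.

Known legs of the cycle: 0.7157 × 2.065 = 1.4779205
For no arbitrage the full-cycle product must be 1, so the missing rate is 1 / 1.4779205 ≈ 0.6766264.

0.67663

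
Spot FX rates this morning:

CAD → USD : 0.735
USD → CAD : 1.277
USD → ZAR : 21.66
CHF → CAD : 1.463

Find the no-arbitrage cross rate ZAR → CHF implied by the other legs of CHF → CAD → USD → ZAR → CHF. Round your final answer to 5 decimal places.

0.04293

Known legs of the cycle: 1.463 × 0.735 × 21.66 = 23.2911063
For no arbitrage the full-cycle product must be 1, so the missing rate is 1 / 23.2911063 ≈ 0.0429348.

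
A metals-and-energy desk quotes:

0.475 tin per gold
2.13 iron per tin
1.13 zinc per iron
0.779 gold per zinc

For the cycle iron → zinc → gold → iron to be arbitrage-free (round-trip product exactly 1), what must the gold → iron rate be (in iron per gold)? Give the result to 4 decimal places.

Known legs of the cycle: 1.13 × 0.779 = 0.88027
For no arbitrage the full-cycle product must be 1, so the missing rate is 1 / 0.88027 ≈ 1.136015.

1.1360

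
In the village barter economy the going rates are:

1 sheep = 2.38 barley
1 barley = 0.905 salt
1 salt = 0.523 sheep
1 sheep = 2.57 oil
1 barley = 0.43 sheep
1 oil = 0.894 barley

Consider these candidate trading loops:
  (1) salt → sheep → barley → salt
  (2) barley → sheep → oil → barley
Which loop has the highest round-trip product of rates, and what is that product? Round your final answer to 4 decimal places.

1.1265

(1) 0.523 × 2.38 × 0.905 = 1.12649
(2) 0.43 × 2.57 × 0.894 = 0.98796
Highest is cycle (1) at 1.1265 (>1, arbitrage).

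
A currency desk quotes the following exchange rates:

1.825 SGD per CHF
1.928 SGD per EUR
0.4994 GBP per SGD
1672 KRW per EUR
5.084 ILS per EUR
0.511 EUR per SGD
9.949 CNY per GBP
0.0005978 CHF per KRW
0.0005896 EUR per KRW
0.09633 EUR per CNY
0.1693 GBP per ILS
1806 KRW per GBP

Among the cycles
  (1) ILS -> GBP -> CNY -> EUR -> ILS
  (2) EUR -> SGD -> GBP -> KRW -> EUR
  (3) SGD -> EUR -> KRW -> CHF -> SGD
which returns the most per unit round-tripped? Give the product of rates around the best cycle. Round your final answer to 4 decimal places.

(1) 0.1693 × 9.949 × 0.09633 × 5.084 = 0.82490
(2) 1.928 × 0.4994 × 1806 × 0.0005896 = 1.02525
(3) 0.511 × 1672 × 0.0005978 × 1.825 = 0.93213
Highest is cycle (2) at 1.0253 (>1, arbitrage).

1.0253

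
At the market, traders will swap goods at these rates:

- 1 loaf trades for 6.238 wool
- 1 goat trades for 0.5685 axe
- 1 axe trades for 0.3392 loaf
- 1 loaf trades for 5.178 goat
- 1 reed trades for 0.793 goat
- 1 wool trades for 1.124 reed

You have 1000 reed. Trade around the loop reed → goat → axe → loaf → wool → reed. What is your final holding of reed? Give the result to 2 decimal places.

1000 reed × 0.793 = 793 goat
793 goat × 0.5685 = 450.8205 axe
450.8205 axe × 0.3392 = 152.9183136 loaf
152.9183136 loaf × 6.238 = 953.9044402368 wool
953.9044402368 wool × 1.124 = 1072.1885908261632 reed

1072.19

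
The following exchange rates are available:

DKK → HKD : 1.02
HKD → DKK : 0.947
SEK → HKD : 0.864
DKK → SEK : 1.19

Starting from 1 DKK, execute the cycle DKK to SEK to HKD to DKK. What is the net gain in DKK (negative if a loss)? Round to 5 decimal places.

-0.02633

1 DKK × 1.19 = 1.19 SEK
1.19 SEK × 0.864 = 1.02816 HKD
1.02816 HKD × 0.947 = 0.97366752 DKK
Net change: 0.97366752 − 1 = -0.02633248 DKK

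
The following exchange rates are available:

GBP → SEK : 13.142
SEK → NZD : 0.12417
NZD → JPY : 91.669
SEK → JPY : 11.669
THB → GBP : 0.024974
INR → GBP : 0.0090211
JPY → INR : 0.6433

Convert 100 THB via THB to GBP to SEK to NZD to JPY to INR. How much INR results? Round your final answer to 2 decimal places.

240.33

100 THB × 0.024974 = 2.4974 GBP
2.4974 GBP × 13.142 = 32.8208308 SEK
32.8208308 SEK × 0.12417 = 4.075362560436 NZD
4.075362560436 NZD × 91.669 = 373.584410552607684 JPY
373.584410552607684 JPY × 0.6433 = 240.3268513084925231172 INR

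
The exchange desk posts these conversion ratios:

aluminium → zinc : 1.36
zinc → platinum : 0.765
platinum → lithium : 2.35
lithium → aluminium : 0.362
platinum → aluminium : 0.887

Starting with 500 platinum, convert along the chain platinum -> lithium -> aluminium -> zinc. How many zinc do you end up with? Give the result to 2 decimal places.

500 platinum × 2.35 = 1175 lithium
1175 lithium × 0.362 = 425.35 aluminium
425.35 aluminium × 1.36 = 578.476 zinc

578.48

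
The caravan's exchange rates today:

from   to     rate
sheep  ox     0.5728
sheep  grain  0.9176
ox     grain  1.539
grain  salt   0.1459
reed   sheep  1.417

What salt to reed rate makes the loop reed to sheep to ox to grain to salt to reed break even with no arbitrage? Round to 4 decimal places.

5.4870

Known legs of the cycle: 1.417 × 0.5728 × 1.539 × 0.1459 = 0.18224967866976
For no arbitrage the full-cycle product must be 1, so the missing rate is 1 / 0.18224967866976 ≈ 5.486978.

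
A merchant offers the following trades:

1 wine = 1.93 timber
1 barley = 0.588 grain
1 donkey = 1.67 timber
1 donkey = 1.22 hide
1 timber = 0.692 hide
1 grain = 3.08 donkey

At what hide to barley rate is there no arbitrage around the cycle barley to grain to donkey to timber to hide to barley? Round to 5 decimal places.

0.47780

Known legs of the cycle: 0.588 × 3.08 × 1.67 × 0.692 = 2.0929102656
For no arbitrage the full-cycle product must be 1, so the missing rate is 1 / 2.0929102656 ≈ 0.4778036.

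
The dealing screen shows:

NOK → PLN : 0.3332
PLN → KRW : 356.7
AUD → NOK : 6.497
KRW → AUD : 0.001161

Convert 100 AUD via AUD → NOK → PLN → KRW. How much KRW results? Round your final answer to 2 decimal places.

77218.43

100 AUD × 6.497 = 649.7 NOK
649.7 NOK × 0.3332 = 216.48004 PLN
216.48004 PLN × 356.7 = 77218.430268 KRW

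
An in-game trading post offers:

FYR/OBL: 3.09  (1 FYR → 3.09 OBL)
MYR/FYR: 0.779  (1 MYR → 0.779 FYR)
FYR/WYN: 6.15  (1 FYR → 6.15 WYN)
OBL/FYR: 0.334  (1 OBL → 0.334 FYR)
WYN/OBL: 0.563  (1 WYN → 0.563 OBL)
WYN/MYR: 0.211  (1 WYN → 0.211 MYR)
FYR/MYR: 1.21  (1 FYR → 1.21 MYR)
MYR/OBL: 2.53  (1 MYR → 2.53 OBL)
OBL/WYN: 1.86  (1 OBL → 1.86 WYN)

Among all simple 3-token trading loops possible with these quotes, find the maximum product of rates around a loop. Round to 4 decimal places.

1.1565

WYN→OBL→FYR→WYN: 0.563 × 0.334 × 6.15 = 1.15646
OBL→FYR→MYR→OBL: 0.334 × 1.21 × 2.53 = 1.02247
WYN→MYR→FYR→WYN: 0.211 × 0.779 × 6.15 = 1.01087
WYN→MYR→OBL→WYN: 0.211 × 2.53 × 1.86 = 0.99292
Maximum is WYN→OBL→FYR→WYN at 1.1565; arbitrage exists.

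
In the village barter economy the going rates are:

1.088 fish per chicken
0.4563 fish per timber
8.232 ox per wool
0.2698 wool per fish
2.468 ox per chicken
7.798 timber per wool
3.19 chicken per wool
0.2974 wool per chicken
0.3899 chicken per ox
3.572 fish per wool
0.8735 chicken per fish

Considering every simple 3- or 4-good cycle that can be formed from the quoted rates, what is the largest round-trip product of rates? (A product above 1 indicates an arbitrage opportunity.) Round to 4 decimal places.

timber→fish→wool→timber: 0.4563 × 0.2698 × 7.798 = 0.96001
chicken→wool→ox→chicken: 0.2974 × 8.232 × 0.3899 = 0.95455
chicken→fish→wool→ox→chicken: 1.088 × 0.2698 × 8.232 × 0.3899 = 0.94217
chicken→fish→wool→chicken: 1.088 × 0.2698 × 3.19 = 0.93640
chicken→wool→fish→chicken: 0.2974 × 3.572 × 0.8735 = 0.92793
timber→fish→chicken→wool→timber: 0.4563 × 0.8735 × 0.2974 × 7.798 = 0.92435
Maximum is timber→fish→wool→timber at 0.9600; no arbitrage — every cycle loses value.

0.9600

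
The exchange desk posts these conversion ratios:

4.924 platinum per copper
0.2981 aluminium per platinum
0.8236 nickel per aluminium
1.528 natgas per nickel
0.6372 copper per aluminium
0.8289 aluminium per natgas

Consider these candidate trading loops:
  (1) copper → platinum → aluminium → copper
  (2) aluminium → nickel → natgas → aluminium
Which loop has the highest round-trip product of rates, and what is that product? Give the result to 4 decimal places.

(1) 4.924 × 0.2981 × 0.6372 = 0.93531
(2) 0.8236 × 1.528 × 0.8289 = 1.04314
Highest is cycle (2) at 1.0431 (>1, arbitrage).

1.0431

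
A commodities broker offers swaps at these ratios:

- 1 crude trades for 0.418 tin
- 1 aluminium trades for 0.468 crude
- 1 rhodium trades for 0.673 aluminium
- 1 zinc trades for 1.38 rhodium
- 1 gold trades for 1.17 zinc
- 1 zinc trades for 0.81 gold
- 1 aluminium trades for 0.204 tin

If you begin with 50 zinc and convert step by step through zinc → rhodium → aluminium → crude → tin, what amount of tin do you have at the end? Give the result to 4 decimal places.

50 zinc × 1.38 = 69 rhodium
69 rhodium × 0.673 = 46.437 aluminium
46.437 aluminium × 0.468 = 21.732516 crude
21.732516 crude × 0.418 = 9.084191688 tin

9.0842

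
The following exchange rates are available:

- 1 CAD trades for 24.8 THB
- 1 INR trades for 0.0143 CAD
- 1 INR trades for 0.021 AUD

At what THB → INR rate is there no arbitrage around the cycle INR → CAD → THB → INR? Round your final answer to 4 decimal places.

Known legs of the cycle: 0.0143 × 24.8 = 0.35464
For no arbitrage the full-cycle product must be 1, so the missing rate is 1 / 0.35464 ≈ 2.819761.

2.8198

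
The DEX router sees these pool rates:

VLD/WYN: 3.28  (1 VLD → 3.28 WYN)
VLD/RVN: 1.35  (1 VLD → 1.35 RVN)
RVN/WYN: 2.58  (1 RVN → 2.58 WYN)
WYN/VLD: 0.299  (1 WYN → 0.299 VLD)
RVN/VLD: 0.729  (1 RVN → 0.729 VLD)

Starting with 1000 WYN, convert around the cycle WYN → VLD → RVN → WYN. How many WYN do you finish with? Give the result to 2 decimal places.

1000 WYN × 0.299 = 299 VLD
299 VLD × 1.35 = 403.65 RVN
403.65 RVN × 2.58 = 1041.417 WYN

1041.42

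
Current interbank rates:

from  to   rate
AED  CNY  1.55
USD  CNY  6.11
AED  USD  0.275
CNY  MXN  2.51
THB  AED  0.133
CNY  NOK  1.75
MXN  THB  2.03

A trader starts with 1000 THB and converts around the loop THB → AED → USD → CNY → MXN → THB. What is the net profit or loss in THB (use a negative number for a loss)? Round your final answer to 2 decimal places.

138.66

1000 THB × 0.133 = 133 AED
133 AED × 0.275 = 36.575 USD
36.575 USD × 6.11 = 223.47325 CNY
223.47325 CNY × 2.51 = 560.9178575 MXN
560.9178575 MXN × 2.03 = 1138.663250725 THB
Net change: 1138.663250725 − 1000 = 138.663250725 THB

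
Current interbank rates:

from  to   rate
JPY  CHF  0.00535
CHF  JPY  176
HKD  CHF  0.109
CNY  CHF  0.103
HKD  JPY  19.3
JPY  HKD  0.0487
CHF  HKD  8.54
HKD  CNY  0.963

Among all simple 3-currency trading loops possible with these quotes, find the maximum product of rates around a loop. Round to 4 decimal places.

0.9343

HKD→CHF→JPY→HKD: 0.109 × 176 × 0.0487 = 0.93426
HKD→JPY→CHF→HKD: 19.3 × 0.00535 × 8.54 = 0.88180
HKD→CNY→CHF→HKD: 0.963 × 0.103 × 8.54 = 0.84707
Maximum is HKD→CHF→JPY→HKD at 0.9343; no arbitrage — every cycle loses value.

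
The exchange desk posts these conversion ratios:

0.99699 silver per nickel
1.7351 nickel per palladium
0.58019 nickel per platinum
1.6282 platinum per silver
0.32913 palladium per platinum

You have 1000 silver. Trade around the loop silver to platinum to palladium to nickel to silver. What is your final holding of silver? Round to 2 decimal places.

1000 silver × 1.6282 = 1628.2 platinum
1628.2 platinum × 0.32913 = 535.889466 palladium
535.889466 palladium × 1.7351 = 929.8218124566 nickel
929.8218124566 nickel × 0.99699 = 927.023048801105634 silver

927.02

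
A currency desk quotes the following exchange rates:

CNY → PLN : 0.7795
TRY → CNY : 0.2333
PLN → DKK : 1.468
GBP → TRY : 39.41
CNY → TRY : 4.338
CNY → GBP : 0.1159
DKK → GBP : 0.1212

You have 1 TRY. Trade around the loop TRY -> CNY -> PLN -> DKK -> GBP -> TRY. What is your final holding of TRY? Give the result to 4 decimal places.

1 TRY × 0.2333 = 0.2333 CNY
0.2333 CNY × 0.7795 = 0.18185735 PLN
0.18185735 PLN × 1.468 = 0.2669665898 DKK
0.2669665898 DKK × 0.1212 = 0.03235635068376 GBP
0.03235635068376 GBP × 39.41 = 1.2751637804469816 TRY

1.2752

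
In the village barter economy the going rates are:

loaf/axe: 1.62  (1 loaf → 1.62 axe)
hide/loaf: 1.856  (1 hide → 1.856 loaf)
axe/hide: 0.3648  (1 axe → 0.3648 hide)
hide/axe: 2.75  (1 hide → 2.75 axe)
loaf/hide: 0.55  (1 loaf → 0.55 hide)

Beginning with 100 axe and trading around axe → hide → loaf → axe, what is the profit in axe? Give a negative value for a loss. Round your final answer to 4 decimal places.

9.6851

100 axe × 0.3648 = 36.48 hide
36.48 hide × 1.856 = 67.70688 loaf
67.70688 loaf × 1.62 = 109.6851456 axe
Net change: 109.6851456 − 100 = 9.6851456 axe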